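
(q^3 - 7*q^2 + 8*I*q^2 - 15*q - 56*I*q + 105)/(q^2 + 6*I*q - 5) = (q^2 + q*(-7 + 3*I) - 21*I)/(q + I)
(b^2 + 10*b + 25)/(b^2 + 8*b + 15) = (b + 5)/(b + 3)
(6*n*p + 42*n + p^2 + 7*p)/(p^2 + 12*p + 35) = (6*n + p)/(p + 5)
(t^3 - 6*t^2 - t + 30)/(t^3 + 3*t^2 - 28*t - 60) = (t - 3)/(t + 6)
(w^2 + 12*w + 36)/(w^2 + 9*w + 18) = (w + 6)/(w + 3)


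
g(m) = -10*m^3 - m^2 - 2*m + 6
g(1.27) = -18.64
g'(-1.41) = -58.82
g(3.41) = -408.97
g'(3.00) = -278.00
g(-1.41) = 34.86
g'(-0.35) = -4.98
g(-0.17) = 6.36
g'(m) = -30*m^2 - 2*m - 2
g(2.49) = -159.56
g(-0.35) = 7.01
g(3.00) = -279.00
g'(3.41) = -357.66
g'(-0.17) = -2.53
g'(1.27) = -52.93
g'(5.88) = -1050.99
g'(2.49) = -192.98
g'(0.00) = -2.00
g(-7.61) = 4370.42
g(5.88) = -2073.31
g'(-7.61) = -1724.14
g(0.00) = 6.00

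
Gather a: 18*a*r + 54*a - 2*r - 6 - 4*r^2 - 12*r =a*(18*r + 54) - 4*r^2 - 14*r - 6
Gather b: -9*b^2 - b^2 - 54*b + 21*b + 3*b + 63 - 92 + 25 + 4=-10*b^2 - 30*b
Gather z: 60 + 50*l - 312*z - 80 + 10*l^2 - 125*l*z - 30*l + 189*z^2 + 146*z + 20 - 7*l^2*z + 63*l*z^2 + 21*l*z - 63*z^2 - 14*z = 10*l^2 + 20*l + z^2*(63*l + 126) + z*(-7*l^2 - 104*l - 180)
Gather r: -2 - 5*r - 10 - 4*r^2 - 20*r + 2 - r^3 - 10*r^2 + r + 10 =-r^3 - 14*r^2 - 24*r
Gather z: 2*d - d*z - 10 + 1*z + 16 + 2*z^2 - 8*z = 2*d + 2*z^2 + z*(-d - 7) + 6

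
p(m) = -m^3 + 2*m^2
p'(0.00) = 0.00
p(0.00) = 0.00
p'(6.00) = -84.00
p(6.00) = -144.00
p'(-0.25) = -1.19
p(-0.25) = 0.14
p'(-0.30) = -1.47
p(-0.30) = 0.21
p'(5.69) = -74.37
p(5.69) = -119.47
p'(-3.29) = -45.63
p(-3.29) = 57.26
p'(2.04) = -4.32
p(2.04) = -0.17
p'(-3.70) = -55.87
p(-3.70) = 78.03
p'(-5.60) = -116.48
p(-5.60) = 238.34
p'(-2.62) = -31.07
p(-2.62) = 31.71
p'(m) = -3*m^2 + 4*m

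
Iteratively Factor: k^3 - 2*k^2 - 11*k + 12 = (k - 1)*(k^2 - k - 12) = (k - 1)*(k + 3)*(k - 4)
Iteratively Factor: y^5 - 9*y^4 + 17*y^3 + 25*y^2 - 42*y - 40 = (y - 2)*(y^4 - 7*y^3 + 3*y^2 + 31*y + 20) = (y - 5)*(y - 2)*(y^3 - 2*y^2 - 7*y - 4) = (y - 5)*(y - 4)*(y - 2)*(y^2 + 2*y + 1) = (y - 5)*(y - 4)*(y - 2)*(y + 1)*(y + 1)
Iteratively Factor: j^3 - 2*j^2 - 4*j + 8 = (j + 2)*(j^2 - 4*j + 4) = (j - 2)*(j + 2)*(j - 2)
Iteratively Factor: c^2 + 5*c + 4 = (c + 1)*(c + 4)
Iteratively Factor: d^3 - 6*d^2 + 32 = (d - 4)*(d^2 - 2*d - 8) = (d - 4)^2*(d + 2)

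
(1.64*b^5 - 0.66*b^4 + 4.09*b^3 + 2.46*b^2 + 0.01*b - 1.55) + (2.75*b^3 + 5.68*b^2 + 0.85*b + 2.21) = 1.64*b^5 - 0.66*b^4 + 6.84*b^3 + 8.14*b^2 + 0.86*b + 0.66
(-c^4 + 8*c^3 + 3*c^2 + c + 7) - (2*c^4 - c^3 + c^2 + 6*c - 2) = -3*c^4 + 9*c^3 + 2*c^2 - 5*c + 9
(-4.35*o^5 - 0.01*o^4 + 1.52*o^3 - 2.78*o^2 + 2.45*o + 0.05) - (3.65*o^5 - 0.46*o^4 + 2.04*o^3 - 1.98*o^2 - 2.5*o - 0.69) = -8.0*o^5 + 0.45*o^4 - 0.52*o^3 - 0.8*o^2 + 4.95*o + 0.74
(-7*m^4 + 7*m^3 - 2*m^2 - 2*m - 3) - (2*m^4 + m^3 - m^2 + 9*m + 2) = -9*m^4 + 6*m^3 - m^2 - 11*m - 5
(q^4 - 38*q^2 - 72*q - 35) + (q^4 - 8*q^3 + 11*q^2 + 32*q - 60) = 2*q^4 - 8*q^3 - 27*q^2 - 40*q - 95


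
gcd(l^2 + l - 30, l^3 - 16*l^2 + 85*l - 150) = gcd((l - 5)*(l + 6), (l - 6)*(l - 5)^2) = l - 5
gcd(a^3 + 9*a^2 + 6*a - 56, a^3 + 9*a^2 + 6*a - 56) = a^3 + 9*a^2 + 6*a - 56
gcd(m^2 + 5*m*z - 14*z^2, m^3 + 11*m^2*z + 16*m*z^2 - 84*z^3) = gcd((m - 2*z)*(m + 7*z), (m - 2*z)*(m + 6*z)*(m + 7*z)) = -m^2 - 5*m*z + 14*z^2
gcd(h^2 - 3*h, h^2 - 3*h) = h^2 - 3*h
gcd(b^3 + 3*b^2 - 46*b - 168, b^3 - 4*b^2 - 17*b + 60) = b + 4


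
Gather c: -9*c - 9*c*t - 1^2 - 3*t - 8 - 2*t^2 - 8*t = c*(-9*t - 9) - 2*t^2 - 11*t - 9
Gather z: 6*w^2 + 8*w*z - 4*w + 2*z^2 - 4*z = 6*w^2 - 4*w + 2*z^2 + z*(8*w - 4)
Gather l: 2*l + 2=2*l + 2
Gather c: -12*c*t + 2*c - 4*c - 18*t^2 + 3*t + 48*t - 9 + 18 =c*(-12*t - 2) - 18*t^2 + 51*t + 9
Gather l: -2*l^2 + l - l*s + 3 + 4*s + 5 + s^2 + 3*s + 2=-2*l^2 + l*(1 - s) + s^2 + 7*s + 10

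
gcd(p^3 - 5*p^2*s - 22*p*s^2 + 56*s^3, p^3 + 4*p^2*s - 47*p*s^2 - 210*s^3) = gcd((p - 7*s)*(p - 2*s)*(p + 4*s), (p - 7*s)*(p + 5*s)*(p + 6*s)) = p - 7*s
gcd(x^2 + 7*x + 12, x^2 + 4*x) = x + 4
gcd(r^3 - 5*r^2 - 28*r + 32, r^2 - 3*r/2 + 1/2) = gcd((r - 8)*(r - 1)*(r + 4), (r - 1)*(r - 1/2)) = r - 1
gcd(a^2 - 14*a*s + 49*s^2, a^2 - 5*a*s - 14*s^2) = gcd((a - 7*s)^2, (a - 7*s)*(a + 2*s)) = -a + 7*s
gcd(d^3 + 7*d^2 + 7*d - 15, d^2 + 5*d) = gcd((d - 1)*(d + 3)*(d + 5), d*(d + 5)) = d + 5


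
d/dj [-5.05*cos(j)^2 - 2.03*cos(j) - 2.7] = (10.1*cos(j) + 2.03)*sin(j)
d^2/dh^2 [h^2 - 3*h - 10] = 2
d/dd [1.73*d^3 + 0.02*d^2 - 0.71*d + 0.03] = 5.19*d^2 + 0.04*d - 0.71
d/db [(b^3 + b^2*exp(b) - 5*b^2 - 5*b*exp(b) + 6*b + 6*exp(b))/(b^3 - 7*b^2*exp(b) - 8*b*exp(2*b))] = (8*b^3*exp(b) - 48*b^2*exp(b) + 5*b^2 + 48*b*exp(b) - 12*b + 48*exp(b))/(b^2*(b^2 - 16*b*exp(b) + 64*exp(2*b)))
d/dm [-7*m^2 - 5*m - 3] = -14*m - 5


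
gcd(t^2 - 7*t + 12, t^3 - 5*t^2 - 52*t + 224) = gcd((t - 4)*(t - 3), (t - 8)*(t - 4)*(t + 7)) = t - 4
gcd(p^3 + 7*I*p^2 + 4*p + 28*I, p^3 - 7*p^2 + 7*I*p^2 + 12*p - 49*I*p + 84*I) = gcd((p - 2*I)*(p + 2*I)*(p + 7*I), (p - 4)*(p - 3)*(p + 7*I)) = p + 7*I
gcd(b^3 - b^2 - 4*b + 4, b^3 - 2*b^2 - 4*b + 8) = b^2 - 4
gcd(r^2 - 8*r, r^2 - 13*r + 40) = r - 8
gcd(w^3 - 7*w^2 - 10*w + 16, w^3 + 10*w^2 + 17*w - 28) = w - 1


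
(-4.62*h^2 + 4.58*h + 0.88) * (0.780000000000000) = -3.6036*h^2 + 3.5724*h + 0.6864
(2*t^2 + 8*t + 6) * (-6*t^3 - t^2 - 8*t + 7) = -12*t^5 - 50*t^4 - 60*t^3 - 56*t^2 + 8*t + 42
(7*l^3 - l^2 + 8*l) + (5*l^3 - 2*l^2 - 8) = 12*l^3 - 3*l^2 + 8*l - 8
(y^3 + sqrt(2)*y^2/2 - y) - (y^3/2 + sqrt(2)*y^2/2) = y^3/2 - y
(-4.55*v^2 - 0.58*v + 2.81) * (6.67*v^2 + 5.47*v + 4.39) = -30.3485*v^4 - 28.7571*v^3 - 4.4044*v^2 + 12.8245*v + 12.3359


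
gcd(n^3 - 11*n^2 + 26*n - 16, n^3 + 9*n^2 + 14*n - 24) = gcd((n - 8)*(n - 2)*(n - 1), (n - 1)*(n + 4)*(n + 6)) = n - 1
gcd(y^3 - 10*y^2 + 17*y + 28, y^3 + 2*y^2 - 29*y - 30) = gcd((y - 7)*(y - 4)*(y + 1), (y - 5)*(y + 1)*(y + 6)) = y + 1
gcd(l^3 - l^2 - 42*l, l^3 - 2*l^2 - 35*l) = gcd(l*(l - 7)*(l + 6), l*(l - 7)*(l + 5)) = l^2 - 7*l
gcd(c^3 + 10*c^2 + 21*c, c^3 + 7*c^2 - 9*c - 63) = c^2 + 10*c + 21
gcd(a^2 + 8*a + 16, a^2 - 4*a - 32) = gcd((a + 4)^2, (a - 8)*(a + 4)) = a + 4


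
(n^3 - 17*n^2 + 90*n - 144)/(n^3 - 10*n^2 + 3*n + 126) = (n^2 - 11*n + 24)/(n^2 - 4*n - 21)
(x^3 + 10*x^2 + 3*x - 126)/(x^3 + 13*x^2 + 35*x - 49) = (x^2 + 3*x - 18)/(x^2 + 6*x - 7)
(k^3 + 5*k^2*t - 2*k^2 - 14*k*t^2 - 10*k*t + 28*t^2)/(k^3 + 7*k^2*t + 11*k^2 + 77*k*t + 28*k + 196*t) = (k^2 - 2*k*t - 2*k + 4*t)/(k^2 + 11*k + 28)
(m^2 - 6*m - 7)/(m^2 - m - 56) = (-m^2 + 6*m + 7)/(-m^2 + m + 56)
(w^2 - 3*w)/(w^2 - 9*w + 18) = w/(w - 6)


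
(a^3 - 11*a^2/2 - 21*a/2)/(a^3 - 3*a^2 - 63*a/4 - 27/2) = 2*a*(a - 7)/(2*a^2 - 9*a - 18)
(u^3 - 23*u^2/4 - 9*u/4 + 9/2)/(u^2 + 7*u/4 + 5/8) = 2*(4*u^3 - 23*u^2 - 9*u + 18)/(8*u^2 + 14*u + 5)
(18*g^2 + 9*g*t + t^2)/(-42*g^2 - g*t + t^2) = (3*g + t)/(-7*g + t)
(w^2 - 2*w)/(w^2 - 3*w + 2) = w/(w - 1)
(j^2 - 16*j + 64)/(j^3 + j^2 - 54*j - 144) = (j - 8)/(j^2 + 9*j + 18)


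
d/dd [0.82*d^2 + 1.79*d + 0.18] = 1.64*d + 1.79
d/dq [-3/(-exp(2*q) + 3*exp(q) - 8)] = (9 - 6*exp(q))*exp(q)/(exp(2*q) - 3*exp(q) + 8)^2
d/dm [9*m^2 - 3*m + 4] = 18*m - 3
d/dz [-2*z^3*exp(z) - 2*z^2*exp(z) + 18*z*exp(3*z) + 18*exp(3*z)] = 2*(-z^3 - 4*z^2 + 27*z*exp(2*z) - 2*z + 36*exp(2*z))*exp(z)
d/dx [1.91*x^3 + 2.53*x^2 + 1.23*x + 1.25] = 5.73*x^2 + 5.06*x + 1.23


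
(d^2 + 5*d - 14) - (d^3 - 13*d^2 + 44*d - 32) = -d^3 + 14*d^2 - 39*d + 18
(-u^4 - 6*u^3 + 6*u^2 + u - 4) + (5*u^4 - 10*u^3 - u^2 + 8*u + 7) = 4*u^4 - 16*u^3 + 5*u^2 + 9*u + 3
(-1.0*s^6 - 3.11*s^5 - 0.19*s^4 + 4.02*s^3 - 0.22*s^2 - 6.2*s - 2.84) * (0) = 0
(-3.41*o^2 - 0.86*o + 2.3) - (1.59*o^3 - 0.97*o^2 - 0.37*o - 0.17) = -1.59*o^3 - 2.44*o^2 - 0.49*o + 2.47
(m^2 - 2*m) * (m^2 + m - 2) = m^4 - m^3 - 4*m^2 + 4*m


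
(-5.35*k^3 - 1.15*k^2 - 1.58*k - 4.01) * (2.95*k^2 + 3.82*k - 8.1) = -15.7825*k^5 - 23.8295*k^4 + 34.281*k^3 - 8.5501*k^2 - 2.5202*k + 32.481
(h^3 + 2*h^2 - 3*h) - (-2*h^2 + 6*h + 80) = h^3 + 4*h^2 - 9*h - 80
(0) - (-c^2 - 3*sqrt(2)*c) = c^2 + 3*sqrt(2)*c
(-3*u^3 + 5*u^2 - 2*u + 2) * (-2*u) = 6*u^4 - 10*u^3 + 4*u^2 - 4*u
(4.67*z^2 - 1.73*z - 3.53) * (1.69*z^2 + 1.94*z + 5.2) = 7.8923*z^4 + 6.1361*z^3 + 14.9621*z^2 - 15.8442*z - 18.356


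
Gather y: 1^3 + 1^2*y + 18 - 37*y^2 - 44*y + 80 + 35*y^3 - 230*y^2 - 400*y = 35*y^3 - 267*y^2 - 443*y + 99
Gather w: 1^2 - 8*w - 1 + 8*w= 0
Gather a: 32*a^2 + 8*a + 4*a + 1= 32*a^2 + 12*a + 1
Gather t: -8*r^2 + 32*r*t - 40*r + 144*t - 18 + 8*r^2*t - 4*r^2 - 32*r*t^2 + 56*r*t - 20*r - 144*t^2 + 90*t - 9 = -12*r^2 - 60*r + t^2*(-32*r - 144) + t*(8*r^2 + 88*r + 234) - 27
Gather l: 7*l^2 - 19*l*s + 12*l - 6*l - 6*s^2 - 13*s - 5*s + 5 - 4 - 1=7*l^2 + l*(6 - 19*s) - 6*s^2 - 18*s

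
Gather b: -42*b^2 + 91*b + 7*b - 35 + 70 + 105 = -42*b^2 + 98*b + 140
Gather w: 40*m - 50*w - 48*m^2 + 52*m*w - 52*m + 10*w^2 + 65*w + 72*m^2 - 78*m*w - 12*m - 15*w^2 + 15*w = 24*m^2 - 24*m - 5*w^2 + w*(30 - 26*m)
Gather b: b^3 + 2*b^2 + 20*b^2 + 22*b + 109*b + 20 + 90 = b^3 + 22*b^2 + 131*b + 110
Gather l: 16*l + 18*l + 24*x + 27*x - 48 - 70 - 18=34*l + 51*x - 136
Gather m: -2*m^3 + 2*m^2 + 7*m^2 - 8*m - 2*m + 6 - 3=-2*m^3 + 9*m^2 - 10*m + 3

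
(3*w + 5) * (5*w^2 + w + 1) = 15*w^3 + 28*w^2 + 8*w + 5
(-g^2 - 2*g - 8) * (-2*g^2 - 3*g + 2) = 2*g^4 + 7*g^3 + 20*g^2 + 20*g - 16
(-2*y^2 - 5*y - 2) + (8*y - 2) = -2*y^2 + 3*y - 4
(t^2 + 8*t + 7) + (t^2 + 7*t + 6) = 2*t^2 + 15*t + 13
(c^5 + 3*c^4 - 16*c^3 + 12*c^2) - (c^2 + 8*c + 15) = c^5 + 3*c^4 - 16*c^3 + 11*c^2 - 8*c - 15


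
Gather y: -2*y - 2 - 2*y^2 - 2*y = -2*y^2 - 4*y - 2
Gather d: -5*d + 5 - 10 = -5*d - 5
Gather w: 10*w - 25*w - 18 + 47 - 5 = 24 - 15*w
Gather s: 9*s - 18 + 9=9*s - 9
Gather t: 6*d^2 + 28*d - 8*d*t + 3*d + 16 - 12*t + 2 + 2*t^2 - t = 6*d^2 + 31*d + 2*t^2 + t*(-8*d - 13) + 18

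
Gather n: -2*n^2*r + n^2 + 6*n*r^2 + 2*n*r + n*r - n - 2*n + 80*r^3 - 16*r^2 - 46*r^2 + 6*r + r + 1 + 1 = n^2*(1 - 2*r) + n*(6*r^2 + 3*r - 3) + 80*r^3 - 62*r^2 + 7*r + 2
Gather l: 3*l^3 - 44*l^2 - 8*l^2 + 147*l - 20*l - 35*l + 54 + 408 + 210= 3*l^3 - 52*l^2 + 92*l + 672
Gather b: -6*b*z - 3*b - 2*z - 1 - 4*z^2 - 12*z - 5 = b*(-6*z - 3) - 4*z^2 - 14*z - 6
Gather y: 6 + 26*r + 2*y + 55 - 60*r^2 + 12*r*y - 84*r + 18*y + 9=-60*r^2 - 58*r + y*(12*r + 20) + 70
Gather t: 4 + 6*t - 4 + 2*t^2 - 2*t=2*t^2 + 4*t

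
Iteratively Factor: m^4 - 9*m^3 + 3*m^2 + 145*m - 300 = (m + 4)*(m^3 - 13*m^2 + 55*m - 75) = (m - 5)*(m + 4)*(m^2 - 8*m + 15) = (m - 5)*(m - 3)*(m + 4)*(m - 5)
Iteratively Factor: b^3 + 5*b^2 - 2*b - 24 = (b - 2)*(b^2 + 7*b + 12) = (b - 2)*(b + 4)*(b + 3)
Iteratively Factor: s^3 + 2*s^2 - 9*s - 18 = (s + 3)*(s^2 - s - 6) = (s - 3)*(s + 3)*(s + 2)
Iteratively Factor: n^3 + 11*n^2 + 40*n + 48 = (n + 4)*(n^2 + 7*n + 12) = (n + 3)*(n + 4)*(n + 4)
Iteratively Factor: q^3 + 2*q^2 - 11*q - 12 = (q + 4)*(q^2 - 2*q - 3) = (q + 1)*(q + 4)*(q - 3)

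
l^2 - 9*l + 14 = (l - 7)*(l - 2)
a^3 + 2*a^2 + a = a*(a + 1)^2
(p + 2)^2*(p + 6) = p^3 + 10*p^2 + 28*p + 24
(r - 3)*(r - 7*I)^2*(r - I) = r^4 - 3*r^3 - 15*I*r^3 - 63*r^2 + 45*I*r^2 + 189*r + 49*I*r - 147*I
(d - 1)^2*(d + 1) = d^3 - d^2 - d + 1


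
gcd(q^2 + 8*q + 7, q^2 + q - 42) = q + 7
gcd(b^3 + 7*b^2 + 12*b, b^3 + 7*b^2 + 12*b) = b^3 + 7*b^2 + 12*b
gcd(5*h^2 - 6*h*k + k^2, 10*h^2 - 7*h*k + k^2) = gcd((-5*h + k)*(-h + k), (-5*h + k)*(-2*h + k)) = 5*h - k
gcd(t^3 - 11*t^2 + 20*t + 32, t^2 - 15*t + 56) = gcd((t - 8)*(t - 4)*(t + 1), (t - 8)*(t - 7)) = t - 8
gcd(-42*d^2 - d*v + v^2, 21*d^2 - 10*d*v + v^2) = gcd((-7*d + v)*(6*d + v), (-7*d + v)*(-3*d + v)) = -7*d + v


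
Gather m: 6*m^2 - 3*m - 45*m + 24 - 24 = 6*m^2 - 48*m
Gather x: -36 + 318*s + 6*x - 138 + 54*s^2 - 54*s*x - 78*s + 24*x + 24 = 54*s^2 + 240*s + x*(30 - 54*s) - 150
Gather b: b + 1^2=b + 1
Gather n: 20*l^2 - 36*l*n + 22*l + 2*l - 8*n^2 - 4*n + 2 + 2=20*l^2 + 24*l - 8*n^2 + n*(-36*l - 4) + 4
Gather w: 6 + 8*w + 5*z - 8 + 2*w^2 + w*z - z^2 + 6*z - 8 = 2*w^2 + w*(z + 8) - z^2 + 11*z - 10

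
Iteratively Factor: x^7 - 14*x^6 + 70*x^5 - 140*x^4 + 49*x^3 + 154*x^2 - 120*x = (x - 4)*(x^6 - 10*x^5 + 30*x^4 - 20*x^3 - 31*x^2 + 30*x) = (x - 5)*(x - 4)*(x^5 - 5*x^4 + 5*x^3 + 5*x^2 - 6*x) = x*(x - 5)*(x - 4)*(x^4 - 5*x^3 + 5*x^2 + 5*x - 6) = x*(x - 5)*(x - 4)*(x - 1)*(x^3 - 4*x^2 + x + 6) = x*(x - 5)*(x - 4)*(x - 2)*(x - 1)*(x^2 - 2*x - 3) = x*(x - 5)*(x - 4)*(x - 3)*(x - 2)*(x - 1)*(x + 1)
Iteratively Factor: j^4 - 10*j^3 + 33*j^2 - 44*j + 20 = (j - 2)*(j^3 - 8*j^2 + 17*j - 10) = (j - 5)*(j - 2)*(j^2 - 3*j + 2) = (j - 5)*(j - 2)^2*(j - 1)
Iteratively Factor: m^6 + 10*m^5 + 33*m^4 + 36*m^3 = (m + 3)*(m^5 + 7*m^4 + 12*m^3) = m*(m + 3)*(m^4 + 7*m^3 + 12*m^2) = m^2*(m + 3)*(m^3 + 7*m^2 + 12*m) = m^2*(m + 3)^2*(m^2 + 4*m) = m^2*(m + 3)^2*(m + 4)*(m)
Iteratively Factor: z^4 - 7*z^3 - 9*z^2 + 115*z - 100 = (z - 5)*(z^3 - 2*z^2 - 19*z + 20) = (z - 5)*(z + 4)*(z^2 - 6*z + 5) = (z - 5)*(z - 1)*(z + 4)*(z - 5)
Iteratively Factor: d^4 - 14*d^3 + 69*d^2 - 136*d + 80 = (d - 4)*(d^3 - 10*d^2 + 29*d - 20) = (d - 5)*(d - 4)*(d^2 - 5*d + 4) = (d - 5)*(d - 4)^2*(d - 1)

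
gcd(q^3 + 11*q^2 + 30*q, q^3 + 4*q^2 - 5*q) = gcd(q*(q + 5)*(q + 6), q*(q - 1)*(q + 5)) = q^2 + 5*q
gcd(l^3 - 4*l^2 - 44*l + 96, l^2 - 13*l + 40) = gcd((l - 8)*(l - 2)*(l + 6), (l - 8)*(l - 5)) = l - 8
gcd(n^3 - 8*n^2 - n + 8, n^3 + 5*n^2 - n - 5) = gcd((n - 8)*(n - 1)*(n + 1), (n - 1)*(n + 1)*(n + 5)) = n^2 - 1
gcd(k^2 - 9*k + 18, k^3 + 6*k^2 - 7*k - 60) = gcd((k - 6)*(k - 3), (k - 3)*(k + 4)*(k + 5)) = k - 3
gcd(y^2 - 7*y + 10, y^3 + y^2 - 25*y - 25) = y - 5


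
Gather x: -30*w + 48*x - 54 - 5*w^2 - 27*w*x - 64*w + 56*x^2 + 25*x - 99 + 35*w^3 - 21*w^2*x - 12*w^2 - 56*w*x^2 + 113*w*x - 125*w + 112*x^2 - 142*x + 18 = 35*w^3 - 17*w^2 - 219*w + x^2*(168 - 56*w) + x*(-21*w^2 + 86*w - 69) - 135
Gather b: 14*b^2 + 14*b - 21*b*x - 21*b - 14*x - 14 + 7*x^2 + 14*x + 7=14*b^2 + b*(-21*x - 7) + 7*x^2 - 7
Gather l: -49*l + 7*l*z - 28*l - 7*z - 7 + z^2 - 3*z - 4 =l*(7*z - 77) + z^2 - 10*z - 11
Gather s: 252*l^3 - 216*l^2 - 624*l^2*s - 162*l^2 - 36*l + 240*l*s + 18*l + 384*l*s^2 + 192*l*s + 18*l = 252*l^3 - 378*l^2 + 384*l*s^2 + s*(-624*l^2 + 432*l)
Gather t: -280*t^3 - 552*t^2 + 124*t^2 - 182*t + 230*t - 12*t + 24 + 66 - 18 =-280*t^3 - 428*t^2 + 36*t + 72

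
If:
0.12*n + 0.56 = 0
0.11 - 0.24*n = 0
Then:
No Solution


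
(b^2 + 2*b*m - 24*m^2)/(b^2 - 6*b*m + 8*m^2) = (b + 6*m)/(b - 2*m)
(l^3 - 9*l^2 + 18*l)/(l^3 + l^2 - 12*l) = (l - 6)/(l + 4)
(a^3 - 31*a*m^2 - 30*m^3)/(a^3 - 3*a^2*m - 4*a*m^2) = (a^2 - a*m - 30*m^2)/(a*(a - 4*m))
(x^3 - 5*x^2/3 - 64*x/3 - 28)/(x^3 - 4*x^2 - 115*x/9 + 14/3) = 3*(x + 2)/(3*x - 1)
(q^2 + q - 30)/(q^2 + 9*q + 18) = (q - 5)/(q + 3)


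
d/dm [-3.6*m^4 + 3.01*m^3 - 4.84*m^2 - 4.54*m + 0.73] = -14.4*m^3 + 9.03*m^2 - 9.68*m - 4.54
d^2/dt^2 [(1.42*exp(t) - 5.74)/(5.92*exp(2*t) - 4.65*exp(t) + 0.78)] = (49.765888*exp(4*t) - 765.575584*exp(3*t) + 434.690208*exp(2*t) - 12.942714*exp(t) - 19.955052)*exp(t)/(207.474688*exp(6*t) - 488.89728*exp(5*t) + 466.024176*exp(4*t) - 229.375665*exp(3*t) + 61.401834*exp(2*t) - 8.48718*exp(t) + 0.474552)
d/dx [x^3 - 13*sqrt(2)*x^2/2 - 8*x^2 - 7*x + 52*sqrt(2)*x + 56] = 3*x^2 - 13*sqrt(2)*x - 16*x - 7 + 52*sqrt(2)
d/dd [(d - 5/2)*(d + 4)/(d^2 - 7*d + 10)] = (-17*d^2 + 80*d - 110)/(2*(d^4 - 14*d^3 + 69*d^2 - 140*d + 100))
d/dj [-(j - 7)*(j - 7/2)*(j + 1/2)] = -3*j^2 + 20*j - 77/4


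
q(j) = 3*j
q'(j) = 3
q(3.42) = 10.26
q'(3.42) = 3.00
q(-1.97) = -5.91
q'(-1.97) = 3.00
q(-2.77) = -8.31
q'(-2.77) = 3.00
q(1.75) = 5.25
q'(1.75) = 3.00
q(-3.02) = -9.06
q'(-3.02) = 3.00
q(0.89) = 2.67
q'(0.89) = 3.00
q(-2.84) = -8.52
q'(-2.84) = 3.00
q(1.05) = 3.15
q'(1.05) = 3.00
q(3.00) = 9.00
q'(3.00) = 3.00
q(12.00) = 36.00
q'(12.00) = 3.00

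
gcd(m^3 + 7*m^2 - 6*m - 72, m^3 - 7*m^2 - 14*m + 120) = m + 4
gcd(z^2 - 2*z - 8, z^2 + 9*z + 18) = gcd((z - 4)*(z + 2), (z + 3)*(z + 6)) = 1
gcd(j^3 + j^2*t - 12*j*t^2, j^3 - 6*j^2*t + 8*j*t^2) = j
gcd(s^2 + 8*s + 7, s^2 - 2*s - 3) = s + 1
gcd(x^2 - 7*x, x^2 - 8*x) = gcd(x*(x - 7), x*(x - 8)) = x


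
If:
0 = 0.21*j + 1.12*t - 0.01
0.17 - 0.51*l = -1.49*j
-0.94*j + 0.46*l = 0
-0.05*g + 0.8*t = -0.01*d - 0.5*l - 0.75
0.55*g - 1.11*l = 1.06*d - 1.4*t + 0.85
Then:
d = 5.06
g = 9.54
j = -0.38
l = -0.78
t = 0.08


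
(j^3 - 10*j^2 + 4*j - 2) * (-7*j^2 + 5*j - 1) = -7*j^5 + 75*j^4 - 79*j^3 + 44*j^2 - 14*j + 2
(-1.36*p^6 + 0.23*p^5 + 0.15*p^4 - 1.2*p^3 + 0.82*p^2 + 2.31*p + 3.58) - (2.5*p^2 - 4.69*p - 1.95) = -1.36*p^6 + 0.23*p^5 + 0.15*p^4 - 1.2*p^3 - 1.68*p^2 + 7.0*p + 5.53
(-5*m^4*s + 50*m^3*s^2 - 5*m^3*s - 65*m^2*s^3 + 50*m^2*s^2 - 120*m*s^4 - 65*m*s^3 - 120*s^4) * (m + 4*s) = -5*m^5*s + 30*m^4*s^2 - 5*m^4*s + 135*m^3*s^3 + 30*m^3*s^2 - 380*m^2*s^4 + 135*m^2*s^3 - 480*m*s^5 - 380*m*s^4 - 480*s^5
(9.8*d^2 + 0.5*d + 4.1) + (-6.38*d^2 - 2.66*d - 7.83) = 3.42*d^2 - 2.16*d - 3.73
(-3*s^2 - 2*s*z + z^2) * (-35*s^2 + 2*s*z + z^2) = 105*s^4 + 64*s^3*z - 42*s^2*z^2 + z^4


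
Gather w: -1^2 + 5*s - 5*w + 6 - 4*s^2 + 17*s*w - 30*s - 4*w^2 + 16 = -4*s^2 - 25*s - 4*w^2 + w*(17*s - 5) + 21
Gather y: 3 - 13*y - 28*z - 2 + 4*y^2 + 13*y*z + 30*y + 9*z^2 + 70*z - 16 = 4*y^2 + y*(13*z + 17) + 9*z^2 + 42*z - 15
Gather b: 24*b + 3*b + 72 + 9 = 27*b + 81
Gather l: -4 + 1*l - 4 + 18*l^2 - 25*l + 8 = 18*l^2 - 24*l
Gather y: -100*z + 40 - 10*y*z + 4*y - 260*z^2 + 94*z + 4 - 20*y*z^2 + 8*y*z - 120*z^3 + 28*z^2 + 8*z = y*(-20*z^2 - 2*z + 4) - 120*z^3 - 232*z^2 + 2*z + 44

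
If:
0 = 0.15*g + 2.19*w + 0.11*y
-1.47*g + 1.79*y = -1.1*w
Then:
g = 1.12256596637414*y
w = -0.127116390390923*y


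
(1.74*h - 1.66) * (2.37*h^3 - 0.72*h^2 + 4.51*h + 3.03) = 4.1238*h^4 - 5.187*h^3 + 9.0426*h^2 - 2.2144*h - 5.0298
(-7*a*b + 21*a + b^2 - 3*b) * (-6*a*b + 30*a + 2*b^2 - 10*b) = 42*a^2*b^2 - 336*a^2*b + 630*a^2 - 20*a*b^3 + 160*a*b^2 - 300*a*b + 2*b^4 - 16*b^3 + 30*b^2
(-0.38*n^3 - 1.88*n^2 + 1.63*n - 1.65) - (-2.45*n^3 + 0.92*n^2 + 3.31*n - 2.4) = 2.07*n^3 - 2.8*n^2 - 1.68*n + 0.75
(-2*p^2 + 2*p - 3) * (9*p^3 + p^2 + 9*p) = -18*p^5 + 16*p^4 - 43*p^3 + 15*p^2 - 27*p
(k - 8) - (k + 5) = -13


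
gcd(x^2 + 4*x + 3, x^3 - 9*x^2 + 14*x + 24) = x + 1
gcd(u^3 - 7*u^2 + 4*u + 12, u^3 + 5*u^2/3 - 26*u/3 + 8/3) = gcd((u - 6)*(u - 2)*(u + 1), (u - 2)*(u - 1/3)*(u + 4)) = u - 2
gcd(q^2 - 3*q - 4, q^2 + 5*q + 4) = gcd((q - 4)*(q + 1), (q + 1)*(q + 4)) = q + 1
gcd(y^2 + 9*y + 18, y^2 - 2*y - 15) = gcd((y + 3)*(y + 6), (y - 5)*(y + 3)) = y + 3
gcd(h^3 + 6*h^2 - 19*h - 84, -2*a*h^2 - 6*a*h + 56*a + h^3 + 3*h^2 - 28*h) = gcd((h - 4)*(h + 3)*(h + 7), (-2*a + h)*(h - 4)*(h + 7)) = h^2 + 3*h - 28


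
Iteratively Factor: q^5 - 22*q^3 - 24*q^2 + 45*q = (q + 3)*(q^4 - 3*q^3 - 13*q^2 + 15*q) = (q - 5)*(q + 3)*(q^3 + 2*q^2 - 3*q) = q*(q - 5)*(q + 3)*(q^2 + 2*q - 3) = q*(q - 5)*(q - 1)*(q + 3)*(q + 3)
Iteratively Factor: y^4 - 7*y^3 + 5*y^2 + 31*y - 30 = (y + 2)*(y^3 - 9*y^2 + 23*y - 15) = (y - 3)*(y + 2)*(y^2 - 6*y + 5) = (y - 5)*(y - 3)*(y + 2)*(y - 1)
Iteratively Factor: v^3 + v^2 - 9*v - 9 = (v - 3)*(v^2 + 4*v + 3) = (v - 3)*(v + 3)*(v + 1)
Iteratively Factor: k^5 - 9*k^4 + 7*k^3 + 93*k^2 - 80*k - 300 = (k + 2)*(k^4 - 11*k^3 + 29*k^2 + 35*k - 150) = (k - 5)*(k + 2)*(k^3 - 6*k^2 - k + 30) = (k - 5)^2*(k + 2)*(k^2 - k - 6) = (k - 5)^2*(k + 2)^2*(k - 3)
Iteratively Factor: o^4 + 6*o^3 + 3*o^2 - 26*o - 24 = (o + 1)*(o^3 + 5*o^2 - 2*o - 24) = (o + 1)*(o + 4)*(o^2 + o - 6) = (o + 1)*(o + 3)*(o + 4)*(o - 2)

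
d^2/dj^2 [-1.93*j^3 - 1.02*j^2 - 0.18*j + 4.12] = -11.58*j - 2.04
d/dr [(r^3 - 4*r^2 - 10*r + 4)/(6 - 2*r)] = (-r^3 + 13*r^2/2 - 12*r - 13)/(r^2 - 6*r + 9)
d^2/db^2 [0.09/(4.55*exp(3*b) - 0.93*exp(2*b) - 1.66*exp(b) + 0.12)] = (0.09*(-27.3*exp(2*b) + 3.72*exp(b) + 3.32)*(-13.65*exp(2*b) + 1.86*exp(b) + 1.66)*exp(b) + (-3.6855*exp(2*b) + 0.3348*exp(b) + 0.1494)*(4.55*exp(3*b) - 0.93*exp(2*b) - 1.66*exp(b) + 0.12))*exp(b)/(4.55*exp(3*b) - 0.93*exp(2*b) - 1.66*exp(b) + 0.12)^3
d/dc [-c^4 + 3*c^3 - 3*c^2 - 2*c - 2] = -4*c^3 + 9*c^2 - 6*c - 2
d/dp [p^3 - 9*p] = 3*p^2 - 9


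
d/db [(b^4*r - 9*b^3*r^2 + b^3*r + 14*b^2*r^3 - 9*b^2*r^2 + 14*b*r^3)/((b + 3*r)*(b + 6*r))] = r*(2*b^5 + 18*b^4*r + b^4 - 90*b^3*r^2 + 18*b^3*r - 360*b^2*r^3 - 41*b^2*r^2 + 504*b*r^4 - 324*b*r^3 + 252*r^4)/(b^4 + 18*b^3*r + 117*b^2*r^2 + 324*b*r^3 + 324*r^4)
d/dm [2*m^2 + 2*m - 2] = 4*m + 2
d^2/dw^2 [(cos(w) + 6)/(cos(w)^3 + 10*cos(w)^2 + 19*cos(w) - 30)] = (-4*sin(w)^4 + 38*sin(w)^2 - 5*cos(w) - 3*cos(3*w) + 8)/((cos(w) - 1)^3*(cos(w) + 5)^3)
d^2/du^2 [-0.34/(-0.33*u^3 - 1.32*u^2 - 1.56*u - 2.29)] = (-(0.6732*u + 0.8976)*(0.33*u^3 + 1.32*u^2 + 1.56*u + 2.29) + 0.34*(0.99*u^2 + 2.64*u + 1.56)*(1.98*u^2 + 5.28*u + 3.12))/(0.33*u^3 + 1.32*u^2 + 1.56*u + 2.29)^3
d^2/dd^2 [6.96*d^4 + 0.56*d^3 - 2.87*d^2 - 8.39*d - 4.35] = 83.52*d^2 + 3.36*d - 5.74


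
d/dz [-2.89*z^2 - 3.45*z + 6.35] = -5.78*z - 3.45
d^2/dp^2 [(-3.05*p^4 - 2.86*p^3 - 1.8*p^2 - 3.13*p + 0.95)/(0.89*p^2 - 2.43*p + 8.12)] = (-4.83181*p^6 + 39.57741*p^5 - 240.31011*p^4 + 957.719082*p^3 - 1992.040374*p^2 - 1008.04239*p - 363.395266)/(0.704969*p^6 - 5.774409*p^5 + 35.061639*p^4 - 119.715651*p^3 + 319.888212*p^2 - 480.661776*p + 535.387328)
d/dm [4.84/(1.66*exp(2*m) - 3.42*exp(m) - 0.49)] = (16.5528 - 16.0688*exp(m))*exp(m)/(-1.66*exp(2*m) + 3.42*exp(m) + 0.49)^2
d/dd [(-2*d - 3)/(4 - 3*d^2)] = 2*(3*d^2 - 3*d*(2*d + 3) - 4)/(3*d^2 - 4)^2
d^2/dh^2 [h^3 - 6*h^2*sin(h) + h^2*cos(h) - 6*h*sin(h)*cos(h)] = 6*h^2*sin(h) - h^2*cos(h) - 4*h*sin(h) + 12*h*sin(2*h) - 24*h*cos(h) + 6*h - 12*sin(h) + 2*cos(h) - 12*cos(2*h)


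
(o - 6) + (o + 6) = 2*o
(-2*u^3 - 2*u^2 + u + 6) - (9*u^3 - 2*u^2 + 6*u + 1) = -11*u^3 - 5*u + 5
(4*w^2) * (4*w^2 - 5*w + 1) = 16*w^4 - 20*w^3 + 4*w^2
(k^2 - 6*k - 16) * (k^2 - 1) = k^4 - 6*k^3 - 17*k^2 + 6*k + 16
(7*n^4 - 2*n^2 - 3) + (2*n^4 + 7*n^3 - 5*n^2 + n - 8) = 9*n^4 + 7*n^3 - 7*n^2 + n - 11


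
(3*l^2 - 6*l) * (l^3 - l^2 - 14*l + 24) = 3*l^5 - 9*l^4 - 36*l^3 + 156*l^2 - 144*l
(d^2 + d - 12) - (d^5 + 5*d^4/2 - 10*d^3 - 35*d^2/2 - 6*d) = -d^5 - 5*d^4/2 + 10*d^3 + 37*d^2/2 + 7*d - 12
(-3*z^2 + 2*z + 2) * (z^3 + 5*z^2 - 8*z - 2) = -3*z^5 - 13*z^4 + 36*z^3 - 20*z - 4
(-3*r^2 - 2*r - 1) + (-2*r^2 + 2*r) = -5*r^2 - 1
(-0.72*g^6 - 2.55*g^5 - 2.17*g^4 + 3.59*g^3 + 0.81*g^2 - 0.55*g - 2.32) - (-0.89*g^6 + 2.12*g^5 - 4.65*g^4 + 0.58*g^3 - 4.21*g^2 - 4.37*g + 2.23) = 0.17*g^6 - 4.67*g^5 + 2.48*g^4 + 3.01*g^3 + 5.02*g^2 + 3.82*g - 4.55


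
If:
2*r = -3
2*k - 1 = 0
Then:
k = 1/2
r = -3/2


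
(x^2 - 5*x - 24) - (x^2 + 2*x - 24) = -7*x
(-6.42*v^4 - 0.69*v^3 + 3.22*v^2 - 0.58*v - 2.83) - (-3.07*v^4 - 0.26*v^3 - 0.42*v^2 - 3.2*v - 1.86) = -3.35*v^4 - 0.43*v^3 + 3.64*v^2 + 2.62*v - 0.97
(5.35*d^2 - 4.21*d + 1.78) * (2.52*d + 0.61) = 13.482*d^3 - 7.3457*d^2 + 1.9175*d + 1.0858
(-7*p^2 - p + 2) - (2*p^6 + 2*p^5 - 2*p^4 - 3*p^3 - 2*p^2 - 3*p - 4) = -2*p^6 - 2*p^5 + 2*p^4 + 3*p^3 - 5*p^2 + 2*p + 6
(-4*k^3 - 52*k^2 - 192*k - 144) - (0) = -4*k^3 - 52*k^2 - 192*k - 144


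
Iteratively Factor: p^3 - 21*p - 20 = (p + 4)*(p^2 - 4*p - 5) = (p + 1)*(p + 4)*(p - 5)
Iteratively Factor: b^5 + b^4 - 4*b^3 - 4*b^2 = (b + 2)*(b^4 - b^3 - 2*b^2) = (b + 1)*(b + 2)*(b^3 - 2*b^2) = b*(b + 1)*(b + 2)*(b^2 - 2*b) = b^2*(b + 1)*(b + 2)*(b - 2)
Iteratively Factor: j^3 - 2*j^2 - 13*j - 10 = (j + 2)*(j^2 - 4*j - 5) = (j + 1)*(j + 2)*(j - 5)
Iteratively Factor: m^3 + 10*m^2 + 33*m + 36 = (m + 3)*(m^2 + 7*m + 12) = (m + 3)*(m + 4)*(m + 3)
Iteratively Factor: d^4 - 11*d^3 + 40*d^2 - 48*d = (d - 4)*(d^3 - 7*d^2 + 12*d) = (d - 4)*(d - 3)*(d^2 - 4*d) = (d - 4)^2*(d - 3)*(d)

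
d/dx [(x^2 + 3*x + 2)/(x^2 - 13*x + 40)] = 2*(-8*x^2 + 38*x + 73)/(x^4 - 26*x^3 + 249*x^2 - 1040*x + 1600)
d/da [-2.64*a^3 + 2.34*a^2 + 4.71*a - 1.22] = -7.92*a^2 + 4.68*a + 4.71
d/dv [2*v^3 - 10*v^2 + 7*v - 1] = 6*v^2 - 20*v + 7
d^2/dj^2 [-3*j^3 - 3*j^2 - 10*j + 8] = -18*j - 6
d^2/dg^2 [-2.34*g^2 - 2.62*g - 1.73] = -4.68000000000000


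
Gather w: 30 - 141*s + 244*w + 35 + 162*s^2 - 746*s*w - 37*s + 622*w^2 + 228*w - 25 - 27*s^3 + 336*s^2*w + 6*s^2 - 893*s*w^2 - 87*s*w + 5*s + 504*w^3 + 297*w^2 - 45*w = -27*s^3 + 168*s^2 - 173*s + 504*w^3 + w^2*(919 - 893*s) + w*(336*s^2 - 833*s + 427) + 40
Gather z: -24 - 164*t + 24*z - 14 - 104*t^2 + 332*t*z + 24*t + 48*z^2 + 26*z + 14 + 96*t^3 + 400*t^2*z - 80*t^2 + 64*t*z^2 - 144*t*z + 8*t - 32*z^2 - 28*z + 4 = 96*t^3 - 184*t^2 - 132*t + z^2*(64*t + 16) + z*(400*t^2 + 188*t + 22) - 20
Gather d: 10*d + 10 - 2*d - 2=8*d + 8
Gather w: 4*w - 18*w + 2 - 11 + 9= -14*w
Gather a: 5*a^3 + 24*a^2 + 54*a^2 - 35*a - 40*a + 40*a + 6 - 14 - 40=5*a^3 + 78*a^2 - 35*a - 48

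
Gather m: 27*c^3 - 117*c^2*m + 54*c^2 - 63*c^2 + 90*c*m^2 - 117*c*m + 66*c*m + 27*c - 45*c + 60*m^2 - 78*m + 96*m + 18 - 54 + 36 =27*c^3 - 9*c^2 - 18*c + m^2*(90*c + 60) + m*(-117*c^2 - 51*c + 18)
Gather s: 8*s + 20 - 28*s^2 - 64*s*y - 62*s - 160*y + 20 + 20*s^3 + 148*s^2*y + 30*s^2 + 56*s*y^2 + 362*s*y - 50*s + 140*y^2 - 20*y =20*s^3 + s^2*(148*y + 2) + s*(56*y^2 + 298*y - 104) + 140*y^2 - 180*y + 40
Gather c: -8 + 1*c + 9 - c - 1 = 0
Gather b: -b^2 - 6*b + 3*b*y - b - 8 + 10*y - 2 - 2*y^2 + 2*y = -b^2 + b*(3*y - 7) - 2*y^2 + 12*y - 10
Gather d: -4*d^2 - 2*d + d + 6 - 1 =-4*d^2 - d + 5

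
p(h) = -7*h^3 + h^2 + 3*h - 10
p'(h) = -21*h^2 + 2*h + 3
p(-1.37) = 5.77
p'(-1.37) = -39.15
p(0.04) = -9.88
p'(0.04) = 3.05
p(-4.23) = 525.01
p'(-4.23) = -381.21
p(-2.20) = 62.78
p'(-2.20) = -103.04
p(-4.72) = 734.20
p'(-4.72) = -474.29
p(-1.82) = 30.05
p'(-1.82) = -70.20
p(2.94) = -170.42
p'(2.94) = -172.64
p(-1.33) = 4.25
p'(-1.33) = -36.81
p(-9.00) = 5147.00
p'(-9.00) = -1716.00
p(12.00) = -11926.00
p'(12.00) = -2997.00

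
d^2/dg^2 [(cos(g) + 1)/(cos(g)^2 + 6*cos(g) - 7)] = (-9*(1 - cos(2*g))^2*cos(g)/4 + (1 - cos(2*g))^2/2 - 56*cos(g) - 48*cos(2*g) - 33*cos(3*g)/2 + cos(5*g)/2 + 120)/((cos(g) - 1)^3*(cos(g) + 7)^3)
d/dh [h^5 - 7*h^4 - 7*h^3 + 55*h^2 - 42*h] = 5*h^4 - 28*h^3 - 21*h^2 + 110*h - 42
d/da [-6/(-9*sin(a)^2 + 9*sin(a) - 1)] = 54*(1 - 2*sin(a))*cos(a)/(9*sin(a)^2 - 9*sin(a) + 1)^2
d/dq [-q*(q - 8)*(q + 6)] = -3*q^2 + 4*q + 48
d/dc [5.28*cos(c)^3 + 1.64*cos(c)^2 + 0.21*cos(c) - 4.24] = (15.84*sin(c)^2 - 3.28*cos(c) - 16.05)*sin(c)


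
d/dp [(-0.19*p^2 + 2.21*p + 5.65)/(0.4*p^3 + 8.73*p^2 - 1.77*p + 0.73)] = (0.076*p^4 - 1.768*p^3 - 25.737*p^2 - 98.9264*p + 11.6138)/(0.16*p^6 + 6.984*p^5 + 74.7969*p^4 - 30.3202*p^3 + 15.8787*p^2 - 2.5842*p + 0.5329)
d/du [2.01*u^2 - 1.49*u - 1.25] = 4.02*u - 1.49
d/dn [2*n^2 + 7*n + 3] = 4*n + 7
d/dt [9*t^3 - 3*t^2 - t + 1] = 27*t^2 - 6*t - 1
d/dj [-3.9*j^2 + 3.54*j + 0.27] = 3.54 - 7.8*j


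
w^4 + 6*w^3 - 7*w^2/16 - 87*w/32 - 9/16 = (w - 3/4)*(w + 1/4)*(w + 1/2)*(w + 6)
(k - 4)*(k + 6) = k^2 + 2*k - 24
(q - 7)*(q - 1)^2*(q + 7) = q^4 - 2*q^3 - 48*q^2 + 98*q - 49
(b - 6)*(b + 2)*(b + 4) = b^3 - 28*b - 48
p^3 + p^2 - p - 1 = (p - 1)*(p + 1)^2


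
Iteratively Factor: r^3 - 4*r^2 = (r - 4)*(r^2) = r*(r - 4)*(r)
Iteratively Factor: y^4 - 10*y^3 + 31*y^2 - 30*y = (y - 3)*(y^3 - 7*y^2 + 10*y) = (y - 3)*(y - 2)*(y^2 - 5*y) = (y - 5)*(y - 3)*(y - 2)*(y)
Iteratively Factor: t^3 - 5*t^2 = (t)*(t^2 - 5*t) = t*(t - 5)*(t)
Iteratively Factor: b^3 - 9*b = (b - 3)*(b^2 + 3*b) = (b - 3)*(b + 3)*(b)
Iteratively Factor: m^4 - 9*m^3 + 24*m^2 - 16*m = (m - 4)*(m^3 - 5*m^2 + 4*m) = (m - 4)^2*(m^2 - m) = (m - 4)^2*(m - 1)*(m)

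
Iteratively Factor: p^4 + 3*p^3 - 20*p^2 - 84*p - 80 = (p + 4)*(p^3 - p^2 - 16*p - 20) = (p + 2)*(p + 4)*(p^2 - 3*p - 10) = (p - 5)*(p + 2)*(p + 4)*(p + 2)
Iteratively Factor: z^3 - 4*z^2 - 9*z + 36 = (z - 4)*(z^2 - 9) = (z - 4)*(z - 3)*(z + 3)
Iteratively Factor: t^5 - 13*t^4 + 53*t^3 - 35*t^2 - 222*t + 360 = (t - 3)*(t^4 - 10*t^3 + 23*t^2 + 34*t - 120) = (t - 3)^2*(t^3 - 7*t^2 + 2*t + 40) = (t - 3)^2*(t + 2)*(t^2 - 9*t + 20) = (t - 4)*(t - 3)^2*(t + 2)*(t - 5)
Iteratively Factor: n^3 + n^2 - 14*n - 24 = (n + 2)*(n^2 - n - 12) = (n + 2)*(n + 3)*(n - 4)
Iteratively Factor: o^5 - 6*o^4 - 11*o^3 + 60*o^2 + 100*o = (o - 5)*(o^4 - o^3 - 16*o^2 - 20*o) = o*(o - 5)*(o^3 - o^2 - 16*o - 20) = o*(o - 5)*(o + 2)*(o^2 - 3*o - 10) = o*(o - 5)*(o + 2)^2*(o - 5)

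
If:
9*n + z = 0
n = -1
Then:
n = -1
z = 9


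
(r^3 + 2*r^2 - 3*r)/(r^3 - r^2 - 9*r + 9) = r/(r - 3)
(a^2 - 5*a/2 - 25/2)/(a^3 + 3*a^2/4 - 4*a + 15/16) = 8*(a - 5)/(8*a^2 - 14*a + 3)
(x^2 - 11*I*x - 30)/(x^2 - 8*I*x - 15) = (x - 6*I)/(x - 3*I)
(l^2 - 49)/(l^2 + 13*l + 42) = (l - 7)/(l + 6)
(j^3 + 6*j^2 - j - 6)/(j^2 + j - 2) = (j^2 + 7*j + 6)/(j + 2)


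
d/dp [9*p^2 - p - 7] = 18*p - 1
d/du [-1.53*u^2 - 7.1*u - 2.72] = -3.06*u - 7.1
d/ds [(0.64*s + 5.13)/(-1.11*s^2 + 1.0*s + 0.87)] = (0.7104*s^2 + 11.3886*s - 4.5732)/(1.2321*s^4 - 2.22*s^3 - 0.9314*s^2 + 1.74*s + 0.7569)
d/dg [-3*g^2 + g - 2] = 1 - 6*g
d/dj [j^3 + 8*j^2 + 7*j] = 3*j^2 + 16*j + 7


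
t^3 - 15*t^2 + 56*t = t*(t - 8)*(t - 7)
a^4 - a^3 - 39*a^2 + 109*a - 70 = (a - 5)*(a - 2)*(a - 1)*(a + 7)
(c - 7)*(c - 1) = c^2 - 8*c + 7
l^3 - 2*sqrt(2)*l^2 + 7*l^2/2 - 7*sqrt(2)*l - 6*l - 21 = (l + 7/2)*(l - 3*sqrt(2))*(l + sqrt(2))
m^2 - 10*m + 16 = (m - 8)*(m - 2)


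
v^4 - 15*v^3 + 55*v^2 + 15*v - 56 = (v - 8)*(v - 7)*(v - 1)*(v + 1)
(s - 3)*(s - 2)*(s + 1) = s^3 - 4*s^2 + s + 6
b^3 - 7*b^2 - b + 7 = (b - 7)*(b - 1)*(b + 1)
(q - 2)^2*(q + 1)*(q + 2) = q^4 - q^3 - 6*q^2 + 4*q + 8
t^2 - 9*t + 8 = (t - 8)*(t - 1)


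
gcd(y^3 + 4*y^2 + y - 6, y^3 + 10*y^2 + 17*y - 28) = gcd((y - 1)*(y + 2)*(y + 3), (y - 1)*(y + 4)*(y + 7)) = y - 1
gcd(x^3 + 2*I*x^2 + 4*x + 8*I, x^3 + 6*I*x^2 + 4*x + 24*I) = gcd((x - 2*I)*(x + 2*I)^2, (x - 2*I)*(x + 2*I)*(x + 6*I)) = x^2 + 4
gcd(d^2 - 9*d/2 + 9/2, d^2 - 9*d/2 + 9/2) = d^2 - 9*d/2 + 9/2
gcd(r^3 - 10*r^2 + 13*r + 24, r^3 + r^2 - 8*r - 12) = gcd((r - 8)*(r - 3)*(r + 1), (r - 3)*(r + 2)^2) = r - 3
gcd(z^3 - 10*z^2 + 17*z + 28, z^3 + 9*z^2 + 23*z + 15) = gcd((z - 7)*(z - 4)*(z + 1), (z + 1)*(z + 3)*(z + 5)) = z + 1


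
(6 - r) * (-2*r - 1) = 2*r^2 - 11*r - 6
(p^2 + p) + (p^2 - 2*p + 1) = 2*p^2 - p + 1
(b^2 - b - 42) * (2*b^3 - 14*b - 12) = 2*b^5 - 2*b^4 - 98*b^3 + 2*b^2 + 600*b + 504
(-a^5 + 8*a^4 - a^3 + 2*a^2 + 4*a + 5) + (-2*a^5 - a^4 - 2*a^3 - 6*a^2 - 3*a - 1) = -3*a^5 + 7*a^4 - 3*a^3 - 4*a^2 + a + 4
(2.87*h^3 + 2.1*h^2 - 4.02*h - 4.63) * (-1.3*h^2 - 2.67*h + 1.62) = -3.731*h^5 - 10.3929*h^4 + 4.2684*h^3 + 20.1544*h^2 + 5.8497*h - 7.5006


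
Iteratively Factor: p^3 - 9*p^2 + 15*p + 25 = (p + 1)*(p^2 - 10*p + 25) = (p - 5)*(p + 1)*(p - 5)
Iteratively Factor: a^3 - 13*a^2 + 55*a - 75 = (a - 5)*(a^2 - 8*a + 15) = (a - 5)*(a - 3)*(a - 5)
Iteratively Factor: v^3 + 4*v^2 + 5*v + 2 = (v + 1)*(v^2 + 3*v + 2) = (v + 1)^2*(v + 2)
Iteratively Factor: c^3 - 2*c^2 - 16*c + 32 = (c - 4)*(c^2 + 2*c - 8) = (c - 4)*(c + 4)*(c - 2)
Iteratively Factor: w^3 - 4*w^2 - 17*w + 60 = (w - 3)*(w^2 - w - 20) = (w - 5)*(w - 3)*(w + 4)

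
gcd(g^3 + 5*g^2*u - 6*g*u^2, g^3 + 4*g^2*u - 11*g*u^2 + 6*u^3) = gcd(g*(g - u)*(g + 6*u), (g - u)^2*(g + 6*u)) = -g^2 - 5*g*u + 6*u^2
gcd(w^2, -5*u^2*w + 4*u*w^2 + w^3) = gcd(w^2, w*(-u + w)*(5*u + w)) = w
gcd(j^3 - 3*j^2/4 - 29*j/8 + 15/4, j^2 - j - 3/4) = j - 3/2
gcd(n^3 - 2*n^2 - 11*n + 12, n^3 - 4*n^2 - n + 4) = n^2 - 5*n + 4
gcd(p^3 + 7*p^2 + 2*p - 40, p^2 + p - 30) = 1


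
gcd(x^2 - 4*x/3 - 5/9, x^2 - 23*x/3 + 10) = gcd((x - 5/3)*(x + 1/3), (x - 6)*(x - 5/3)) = x - 5/3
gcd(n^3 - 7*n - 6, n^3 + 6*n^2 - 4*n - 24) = n + 2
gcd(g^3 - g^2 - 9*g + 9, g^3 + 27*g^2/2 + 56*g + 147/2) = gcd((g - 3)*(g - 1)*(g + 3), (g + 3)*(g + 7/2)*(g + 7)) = g + 3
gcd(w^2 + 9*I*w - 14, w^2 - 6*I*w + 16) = w + 2*I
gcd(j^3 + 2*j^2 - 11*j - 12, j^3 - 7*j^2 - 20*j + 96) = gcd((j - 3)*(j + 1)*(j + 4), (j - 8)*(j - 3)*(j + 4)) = j^2 + j - 12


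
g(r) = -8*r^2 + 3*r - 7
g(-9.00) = -682.00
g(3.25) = -81.75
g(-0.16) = -7.68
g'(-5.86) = 96.76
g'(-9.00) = 147.00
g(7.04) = -382.37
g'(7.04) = -109.64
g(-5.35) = -252.03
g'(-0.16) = 5.56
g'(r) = 3 - 16*r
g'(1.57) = -22.12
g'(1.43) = -19.88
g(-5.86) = -299.30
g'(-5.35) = 88.60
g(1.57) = -22.01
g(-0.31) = -8.70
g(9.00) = -628.00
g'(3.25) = -49.00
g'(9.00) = -141.00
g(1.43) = -19.07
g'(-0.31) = 7.96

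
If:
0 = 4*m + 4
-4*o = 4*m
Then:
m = -1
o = 1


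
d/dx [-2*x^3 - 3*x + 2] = -6*x^2 - 3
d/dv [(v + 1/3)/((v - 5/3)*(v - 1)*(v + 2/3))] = 3*(-54*v^3 + 27*v^2 + 36*v + 31)/(81*v^6 - 324*v^5 + 306*v^4 + 216*v^3 - 359*v^2 - 20*v + 100)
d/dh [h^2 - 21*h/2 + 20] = 2*h - 21/2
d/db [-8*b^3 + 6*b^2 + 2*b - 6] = -24*b^2 + 12*b + 2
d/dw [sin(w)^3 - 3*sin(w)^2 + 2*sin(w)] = (3*sin(w)^2 - 6*sin(w) + 2)*cos(w)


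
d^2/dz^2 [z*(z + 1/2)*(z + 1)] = 6*z + 3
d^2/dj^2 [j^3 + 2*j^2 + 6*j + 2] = 6*j + 4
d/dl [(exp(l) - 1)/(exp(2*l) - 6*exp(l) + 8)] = (2*(1 - exp(l))*(exp(l) - 3) + exp(2*l) - 6*exp(l) + 8)*exp(l)/(exp(2*l) - 6*exp(l) + 8)^2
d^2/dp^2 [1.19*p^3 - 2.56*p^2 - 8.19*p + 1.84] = 7.14*p - 5.12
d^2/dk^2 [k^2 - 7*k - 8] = 2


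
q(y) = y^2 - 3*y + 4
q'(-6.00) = -15.00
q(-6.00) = 58.00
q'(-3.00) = -9.00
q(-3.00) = 22.00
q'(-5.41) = -13.82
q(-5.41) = 49.50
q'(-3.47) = -9.94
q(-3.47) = 26.45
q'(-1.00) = -5.00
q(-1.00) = 8.00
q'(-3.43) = -9.86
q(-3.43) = 26.05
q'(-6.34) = -15.68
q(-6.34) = 63.22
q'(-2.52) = -8.04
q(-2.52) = 17.91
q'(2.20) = 1.40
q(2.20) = 2.24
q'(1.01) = -0.98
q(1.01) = 1.99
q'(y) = 2*y - 3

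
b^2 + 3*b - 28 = (b - 4)*(b + 7)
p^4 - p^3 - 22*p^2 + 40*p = p*(p - 4)*(p - 2)*(p + 5)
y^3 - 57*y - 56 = (y - 8)*(y + 1)*(y + 7)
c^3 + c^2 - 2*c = c*(c - 1)*(c + 2)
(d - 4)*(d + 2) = d^2 - 2*d - 8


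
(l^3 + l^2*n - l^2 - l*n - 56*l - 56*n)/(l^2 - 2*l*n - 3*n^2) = (l^2 - l - 56)/(l - 3*n)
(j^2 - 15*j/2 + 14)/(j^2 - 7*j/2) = (j - 4)/j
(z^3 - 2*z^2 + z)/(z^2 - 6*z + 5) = z*(z - 1)/(z - 5)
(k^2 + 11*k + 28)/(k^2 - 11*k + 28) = (k^2 + 11*k + 28)/(k^2 - 11*k + 28)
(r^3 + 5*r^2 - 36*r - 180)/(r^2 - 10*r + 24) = (r^2 + 11*r + 30)/(r - 4)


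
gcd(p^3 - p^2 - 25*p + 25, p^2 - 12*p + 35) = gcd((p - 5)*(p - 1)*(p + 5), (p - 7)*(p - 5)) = p - 5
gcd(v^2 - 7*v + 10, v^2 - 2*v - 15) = v - 5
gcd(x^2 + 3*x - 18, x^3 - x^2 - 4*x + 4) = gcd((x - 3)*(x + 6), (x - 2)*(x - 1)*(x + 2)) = 1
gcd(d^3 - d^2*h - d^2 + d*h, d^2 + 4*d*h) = d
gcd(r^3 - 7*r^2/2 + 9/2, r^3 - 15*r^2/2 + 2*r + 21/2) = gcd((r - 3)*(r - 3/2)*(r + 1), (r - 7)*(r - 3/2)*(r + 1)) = r^2 - r/2 - 3/2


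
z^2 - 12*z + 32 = (z - 8)*(z - 4)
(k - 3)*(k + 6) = k^2 + 3*k - 18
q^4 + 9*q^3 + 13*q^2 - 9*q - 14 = (q - 1)*(q + 1)*(q + 2)*(q + 7)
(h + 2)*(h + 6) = h^2 + 8*h + 12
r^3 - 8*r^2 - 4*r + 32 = (r - 8)*(r - 2)*(r + 2)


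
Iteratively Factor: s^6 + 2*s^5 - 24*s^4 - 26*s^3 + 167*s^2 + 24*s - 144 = (s - 3)*(s^5 + 5*s^4 - 9*s^3 - 53*s^2 + 8*s + 48) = (s - 3)*(s - 1)*(s^4 + 6*s^3 - 3*s^2 - 56*s - 48) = (s - 3)*(s - 1)*(s + 4)*(s^3 + 2*s^2 - 11*s - 12) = (s - 3)*(s - 1)*(s + 4)^2*(s^2 - 2*s - 3) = (s - 3)*(s - 1)*(s + 1)*(s + 4)^2*(s - 3)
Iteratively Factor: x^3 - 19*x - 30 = (x + 2)*(x^2 - 2*x - 15) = (x + 2)*(x + 3)*(x - 5)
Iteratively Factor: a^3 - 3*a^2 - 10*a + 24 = (a + 3)*(a^2 - 6*a + 8) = (a - 2)*(a + 3)*(a - 4)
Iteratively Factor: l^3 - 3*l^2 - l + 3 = (l + 1)*(l^2 - 4*l + 3) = (l - 3)*(l + 1)*(l - 1)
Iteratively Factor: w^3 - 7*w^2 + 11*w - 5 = (w - 1)*(w^2 - 6*w + 5) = (w - 1)^2*(w - 5)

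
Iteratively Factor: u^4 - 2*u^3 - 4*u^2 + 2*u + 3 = (u + 1)*(u^3 - 3*u^2 - u + 3) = (u - 3)*(u + 1)*(u^2 - 1) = (u - 3)*(u - 1)*(u + 1)*(u + 1)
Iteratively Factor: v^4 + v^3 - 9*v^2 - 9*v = (v - 3)*(v^3 + 4*v^2 + 3*v) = v*(v - 3)*(v^2 + 4*v + 3) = v*(v - 3)*(v + 1)*(v + 3)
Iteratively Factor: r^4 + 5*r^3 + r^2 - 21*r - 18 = (r + 3)*(r^3 + 2*r^2 - 5*r - 6) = (r - 2)*(r + 3)*(r^2 + 4*r + 3) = (r - 2)*(r + 3)^2*(r + 1)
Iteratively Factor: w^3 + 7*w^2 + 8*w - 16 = (w - 1)*(w^2 + 8*w + 16) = (w - 1)*(w + 4)*(w + 4)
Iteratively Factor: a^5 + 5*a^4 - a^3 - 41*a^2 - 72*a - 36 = (a + 3)*(a^4 + 2*a^3 - 7*a^2 - 20*a - 12) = (a - 3)*(a + 3)*(a^3 + 5*a^2 + 8*a + 4) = (a - 3)*(a + 1)*(a + 3)*(a^2 + 4*a + 4) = (a - 3)*(a + 1)*(a + 2)*(a + 3)*(a + 2)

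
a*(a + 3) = a^2 + 3*a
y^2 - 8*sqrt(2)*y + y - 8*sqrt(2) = (y + 1)*(y - 8*sqrt(2))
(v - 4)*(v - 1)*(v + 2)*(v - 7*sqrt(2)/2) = v^4 - 7*sqrt(2)*v^3/2 - 3*v^3 - 6*v^2 + 21*sqrt(2)*v^2/2 + 8*v + 21*sqrt(2)*v - 28*sqrt(2)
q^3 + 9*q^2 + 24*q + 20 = (q + 2)^2*(q + 5)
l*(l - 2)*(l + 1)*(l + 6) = l^4 + 5*l^3 - 8*l^2 - 12*l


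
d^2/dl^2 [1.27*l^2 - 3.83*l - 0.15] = 2.54000000000000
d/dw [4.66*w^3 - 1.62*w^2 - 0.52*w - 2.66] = 13.98*w^2 - 3.24*w - 0.52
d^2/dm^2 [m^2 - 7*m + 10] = 2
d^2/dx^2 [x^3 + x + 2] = 6*x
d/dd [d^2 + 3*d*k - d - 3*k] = 2*d + 3*k - 1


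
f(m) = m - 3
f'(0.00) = 1.00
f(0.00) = -3.00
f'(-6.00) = 1.00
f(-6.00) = -9.00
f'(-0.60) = 1.00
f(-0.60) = -3.60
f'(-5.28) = 1.00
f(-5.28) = -8.28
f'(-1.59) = 1.00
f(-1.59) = -4.59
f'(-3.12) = 1.00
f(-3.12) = -6.12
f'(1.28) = 1.00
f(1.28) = -1.72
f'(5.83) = 1.00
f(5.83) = 2.83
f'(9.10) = 1.00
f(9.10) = 6.10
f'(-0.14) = 1.00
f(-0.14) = -3.14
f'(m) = 1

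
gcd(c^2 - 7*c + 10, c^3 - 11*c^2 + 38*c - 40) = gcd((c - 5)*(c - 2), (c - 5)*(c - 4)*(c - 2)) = c^2 - 7*c + 10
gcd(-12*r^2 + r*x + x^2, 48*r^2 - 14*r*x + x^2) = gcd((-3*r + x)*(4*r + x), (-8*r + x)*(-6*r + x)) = 1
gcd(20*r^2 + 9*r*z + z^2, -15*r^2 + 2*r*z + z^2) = 5*r + z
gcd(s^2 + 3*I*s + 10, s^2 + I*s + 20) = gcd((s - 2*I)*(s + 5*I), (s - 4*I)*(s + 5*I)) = s + 5*I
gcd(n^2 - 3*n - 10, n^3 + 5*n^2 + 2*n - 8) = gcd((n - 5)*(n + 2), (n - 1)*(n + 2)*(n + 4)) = n + 2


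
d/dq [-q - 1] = -1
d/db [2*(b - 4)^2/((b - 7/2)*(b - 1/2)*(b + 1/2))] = 32*(-4*b^4 + 64*b^3 - 305*b^2 + 455*b - 12)/(64*b^6 - 448*b^5 + 752*b^4 + 224*b^3 - 388*b^2 - 28*b + 49)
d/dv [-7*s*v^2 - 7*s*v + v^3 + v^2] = -14*s*v - 7*s + 3*v^2 + 2*v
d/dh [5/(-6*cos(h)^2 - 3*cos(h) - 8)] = -15*(4*cos(h) + 1)*sin(h)/(6*cos(h)^2 + 3*cos(h) + 8)^2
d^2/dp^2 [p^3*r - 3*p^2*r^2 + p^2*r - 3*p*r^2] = 2*r*(3*p - 3*r + 1)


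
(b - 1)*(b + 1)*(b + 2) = b^3 + 2*b^2 - b - 2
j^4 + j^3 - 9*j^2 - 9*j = j*(j - 3)*(j + 1)*(j + 3)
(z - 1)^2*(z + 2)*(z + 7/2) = z^4 + 7*z^3/2 - 3*z^2 - 17*z/2 + 7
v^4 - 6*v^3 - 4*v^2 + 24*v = v*(v - 6)*(v - 2)*(v + 2)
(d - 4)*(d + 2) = d^2 - 2*d - 8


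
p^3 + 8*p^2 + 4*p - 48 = (p - 2)*(p + 4)*(p + 6)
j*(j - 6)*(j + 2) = j^3 - 4*j^2 - 12*j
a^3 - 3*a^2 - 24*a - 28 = (a - 7)*(a + 2)^2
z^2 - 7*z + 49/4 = (z - 7/2)^2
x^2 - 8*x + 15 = (x - 5)*(x - 3)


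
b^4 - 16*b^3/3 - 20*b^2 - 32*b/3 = b*(b - 8)*(b + 2/3)*(b + 2)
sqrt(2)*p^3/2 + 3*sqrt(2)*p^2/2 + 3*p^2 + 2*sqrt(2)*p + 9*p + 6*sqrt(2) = (p + 3)*(p + 2*sqrt(2))*(sqrt(2)*p/2 + 1)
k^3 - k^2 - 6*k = k*(k - 3)*(k + 2)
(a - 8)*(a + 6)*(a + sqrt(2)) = a^3 - 2*a^2 + sqrt(2)*a^2 - 48*a - 2*sqrt(2)*a - 48*sqrt(2)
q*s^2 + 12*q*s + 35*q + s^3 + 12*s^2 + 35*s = (q + s)*(s + 5)*(s + 7)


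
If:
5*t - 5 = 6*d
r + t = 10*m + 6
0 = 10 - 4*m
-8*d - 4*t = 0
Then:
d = -5/16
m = 5/2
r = 243/8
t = 5/8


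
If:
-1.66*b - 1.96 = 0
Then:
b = -1.18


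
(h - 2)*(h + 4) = h^2 + 2*h - 8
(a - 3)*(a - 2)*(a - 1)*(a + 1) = a^4 - 5*a^3 + 5*a^2 + 5*a - 6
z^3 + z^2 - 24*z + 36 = (z - 3)*(z - 2)*(z + 6)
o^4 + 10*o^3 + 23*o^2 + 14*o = o*(o + 1)*(o + 2)*(o + 7)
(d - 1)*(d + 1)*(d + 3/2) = d^3 + 3*d^2/2 - d - 3/2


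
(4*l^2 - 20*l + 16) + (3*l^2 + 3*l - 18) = 7*l^2 - 17*l - 2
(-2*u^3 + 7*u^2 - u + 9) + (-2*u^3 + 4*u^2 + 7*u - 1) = -4*u^3 + 11*u^2 + 6*u + 8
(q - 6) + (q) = 2*q - 6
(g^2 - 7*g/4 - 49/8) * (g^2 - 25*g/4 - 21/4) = g^4 - 8*g^3 - 7*g^2/16 + 1519*g/32 + 1029/32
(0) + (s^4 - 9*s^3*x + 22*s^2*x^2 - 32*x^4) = s^4 - 9*s^3*x + 22*s^2*x^2 - 32*x^4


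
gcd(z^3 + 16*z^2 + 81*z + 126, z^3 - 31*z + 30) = z + 6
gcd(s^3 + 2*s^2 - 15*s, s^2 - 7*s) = s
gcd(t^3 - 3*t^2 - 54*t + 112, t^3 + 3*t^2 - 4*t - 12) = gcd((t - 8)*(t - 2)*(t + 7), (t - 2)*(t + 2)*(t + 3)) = t - 2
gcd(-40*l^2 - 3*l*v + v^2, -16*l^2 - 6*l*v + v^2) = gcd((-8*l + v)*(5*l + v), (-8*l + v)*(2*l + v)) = -8*l + v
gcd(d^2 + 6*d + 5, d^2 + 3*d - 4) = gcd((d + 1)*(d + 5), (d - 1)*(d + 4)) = 1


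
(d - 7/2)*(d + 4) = d^2 + d/2 - 14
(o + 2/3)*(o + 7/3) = o^2 + 3*o + 14/9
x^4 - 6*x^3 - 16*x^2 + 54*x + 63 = (x - 7)*(x - 3)*(x + 1)*(x + 3)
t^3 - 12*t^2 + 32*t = t*(t - 8)*(t - 4)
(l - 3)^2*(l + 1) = l^3 - 5*l^2 + 3*l + 9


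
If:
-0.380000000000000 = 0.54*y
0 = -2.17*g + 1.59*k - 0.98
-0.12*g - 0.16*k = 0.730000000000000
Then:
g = -2.45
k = -2.73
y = -0.70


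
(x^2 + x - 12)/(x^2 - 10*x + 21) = (x + 4)/(x - 7)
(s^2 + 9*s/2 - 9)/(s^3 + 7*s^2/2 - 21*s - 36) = (2*s - 3)/(2*s^2 - 5*s - 12)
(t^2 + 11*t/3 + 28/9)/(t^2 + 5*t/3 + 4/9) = (3*t + 7)/(3*t + 1)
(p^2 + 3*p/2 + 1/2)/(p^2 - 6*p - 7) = (p + 1/2)/(p - 7)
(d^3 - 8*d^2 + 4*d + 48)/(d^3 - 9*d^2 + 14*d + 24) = (d + 2)/(d + 1)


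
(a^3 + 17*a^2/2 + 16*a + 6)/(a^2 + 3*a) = (a^3 + 17*a^2/2 + 16*a + 6)/(a*(a + 3))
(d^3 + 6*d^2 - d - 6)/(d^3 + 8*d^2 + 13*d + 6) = (d - 1)/(d + 1)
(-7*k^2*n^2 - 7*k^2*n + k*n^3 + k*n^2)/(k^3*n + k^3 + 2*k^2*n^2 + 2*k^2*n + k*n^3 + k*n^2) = n*(-7*k + n)/(k^2 + 2*k*n + n^2)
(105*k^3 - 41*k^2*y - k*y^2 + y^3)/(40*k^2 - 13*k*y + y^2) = (-21*k^2 + 4*k*y + y^2)/(-8*k + y)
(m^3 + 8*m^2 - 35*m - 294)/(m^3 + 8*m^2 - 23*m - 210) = (m^2 + m - 42)/(m^2 + m - 30)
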